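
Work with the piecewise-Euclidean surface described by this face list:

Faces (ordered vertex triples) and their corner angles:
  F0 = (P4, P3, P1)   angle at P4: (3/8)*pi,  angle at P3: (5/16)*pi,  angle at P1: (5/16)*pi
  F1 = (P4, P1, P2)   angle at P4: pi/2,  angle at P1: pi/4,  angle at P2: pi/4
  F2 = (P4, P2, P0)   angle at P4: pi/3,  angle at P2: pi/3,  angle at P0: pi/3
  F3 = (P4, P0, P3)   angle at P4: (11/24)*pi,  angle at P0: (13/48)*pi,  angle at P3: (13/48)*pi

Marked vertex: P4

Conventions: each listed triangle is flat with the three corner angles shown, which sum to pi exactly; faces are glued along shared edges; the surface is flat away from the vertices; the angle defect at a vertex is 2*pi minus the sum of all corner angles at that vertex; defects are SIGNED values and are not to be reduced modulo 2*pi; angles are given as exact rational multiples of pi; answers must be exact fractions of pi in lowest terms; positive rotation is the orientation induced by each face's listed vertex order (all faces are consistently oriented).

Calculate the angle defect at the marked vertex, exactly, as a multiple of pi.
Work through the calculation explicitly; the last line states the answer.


Sum of corner angles at P4: (5/3)*pi
defect = 2*pi - (5/3)*pi

Answer: defect(P4) = pi/3


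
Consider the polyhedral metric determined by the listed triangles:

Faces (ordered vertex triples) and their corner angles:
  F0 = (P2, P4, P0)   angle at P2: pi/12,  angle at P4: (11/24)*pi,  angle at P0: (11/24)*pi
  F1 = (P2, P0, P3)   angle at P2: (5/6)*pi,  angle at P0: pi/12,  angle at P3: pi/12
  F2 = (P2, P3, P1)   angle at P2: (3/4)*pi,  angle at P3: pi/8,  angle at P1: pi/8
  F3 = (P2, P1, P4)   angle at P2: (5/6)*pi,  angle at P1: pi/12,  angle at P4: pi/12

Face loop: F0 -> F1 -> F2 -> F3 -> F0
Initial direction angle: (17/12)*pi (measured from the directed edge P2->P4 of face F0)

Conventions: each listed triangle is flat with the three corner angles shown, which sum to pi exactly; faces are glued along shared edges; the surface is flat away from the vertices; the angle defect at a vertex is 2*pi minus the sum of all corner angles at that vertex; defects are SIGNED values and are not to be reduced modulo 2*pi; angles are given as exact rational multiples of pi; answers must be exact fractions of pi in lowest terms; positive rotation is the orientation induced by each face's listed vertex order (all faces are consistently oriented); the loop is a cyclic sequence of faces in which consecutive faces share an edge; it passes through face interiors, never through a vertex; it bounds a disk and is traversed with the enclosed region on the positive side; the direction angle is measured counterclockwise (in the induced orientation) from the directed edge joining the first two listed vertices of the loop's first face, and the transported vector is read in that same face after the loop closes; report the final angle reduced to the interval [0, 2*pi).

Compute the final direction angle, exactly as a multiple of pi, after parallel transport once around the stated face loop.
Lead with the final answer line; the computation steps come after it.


Answer: final direction angle = (11/12)*pi

enclosed vertex P2: corner angles sum to (5/2)*pi, defect = 2*pi - (5/2)*pi = -pi/2
the rotation equals the total enclosed defect, so the final angle is initial + defects (mod 2*pi)
final angle = (17/12)*pi - pi/2 = (11/12)*pi (mod 2*pi)


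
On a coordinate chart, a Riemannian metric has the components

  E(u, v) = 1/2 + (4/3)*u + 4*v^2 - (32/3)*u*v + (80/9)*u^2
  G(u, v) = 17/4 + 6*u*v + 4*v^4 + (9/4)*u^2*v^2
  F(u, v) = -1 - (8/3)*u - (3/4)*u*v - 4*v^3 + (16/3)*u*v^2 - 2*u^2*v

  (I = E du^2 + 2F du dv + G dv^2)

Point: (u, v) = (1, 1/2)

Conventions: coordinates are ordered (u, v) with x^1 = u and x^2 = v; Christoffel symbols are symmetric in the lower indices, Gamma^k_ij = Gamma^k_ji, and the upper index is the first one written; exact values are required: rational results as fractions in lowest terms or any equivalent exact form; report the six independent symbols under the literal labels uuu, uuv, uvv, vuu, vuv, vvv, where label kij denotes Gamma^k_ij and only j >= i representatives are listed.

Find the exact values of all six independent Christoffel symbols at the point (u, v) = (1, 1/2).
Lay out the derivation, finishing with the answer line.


E = 115/18, F = -101/24, G = 129/16 at the point
E_u = 124/9, E_v = -20/3, F_u = -89/24, F_v = -5/12, G_u = 33/8, G_v = 41/4
EG - F^2 = 19469/576;  g^inv = (576/19469) * [[129/16, 101/24], [101/24, 115/18]]
first-kind symbols [ij,l] = (1/2)(d_i g_jl + d_j g_il - d_l g_ij): [uu,u] = E_u/2 = 62/9, [uu,v] = F_u - E_v/2 = -3/8, [uv,u] = E_v/2 = -10/3, [uv,v] = G_u/2 = 33/16, [vv,u] = F_v - G_u/2 = -119/48, [vv,v] = G_v/2 = 41/8
Gamma^u_ij = (G*[ij,u] - F*[ij,v])/(EG - F^2), Gamma^v_ij = (E*[ij,v] - F*[ij,u])/(EG - F^2)

Answer: Gamma_uuu = 31083/19469, Gamma_uuv = -20961/38938, Gamma_uvv = 3639/77876, Gamma_vuu = 45956/58407, Gamma_vuv = -490/19469, Gamma_vvv = 25701/38938


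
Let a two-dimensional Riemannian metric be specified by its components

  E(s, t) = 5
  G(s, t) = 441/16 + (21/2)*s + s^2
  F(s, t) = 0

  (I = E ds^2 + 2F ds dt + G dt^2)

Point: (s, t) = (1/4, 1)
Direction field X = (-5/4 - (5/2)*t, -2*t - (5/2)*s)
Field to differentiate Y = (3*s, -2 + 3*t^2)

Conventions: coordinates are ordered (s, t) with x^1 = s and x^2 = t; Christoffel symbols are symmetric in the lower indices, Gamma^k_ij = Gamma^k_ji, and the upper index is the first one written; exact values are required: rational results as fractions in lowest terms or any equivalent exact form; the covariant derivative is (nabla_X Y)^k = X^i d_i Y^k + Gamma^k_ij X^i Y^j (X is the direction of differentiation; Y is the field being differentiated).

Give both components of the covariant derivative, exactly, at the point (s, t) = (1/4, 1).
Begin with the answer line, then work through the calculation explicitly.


Answer: (nabla_X Y)^s = -669/80, (nabla_X Y)^t = -2955/176

E = 5, F = 0, G = 121/4 at the point
E_s = 0, E_t = 0, F_s = 0, F_t = 0, G_s = 11, G_t = 0
EG - F^2 = 605/4;  g^inv = (4/605) * [[121/4, 0], [0, 5]]
first-kind symbols [ij,l] = (1/2)(d_i g_jl + d_j g_il - d_l g_ij): [ss,s] = E_s/2 = 0, [ss,t] = F_s - E_t/2 = 0, [st,s] = E_t/2 = 0, [st,t] = G_s/2 = 11/2, [tt,s] = F_t - G_s/2 = -11/2, [tt,t] = G_t/2 = 0
Gamma^s_ij = (G*[ij,s] - F*[ij,t])/(EG - F^2), Gamma^t_ij = (E*[ij,t] - F*[ij,s])/(EG - F^2)
Gamma_sss = 0, Gamma_sst = 0, Gamma_stt = -11/10, Gamma_tss = 0, Gamma_tst = 2/11, Gamma_ttt = 0
X = (-15/4, -21/8), Y = (3/4, 1) at the point


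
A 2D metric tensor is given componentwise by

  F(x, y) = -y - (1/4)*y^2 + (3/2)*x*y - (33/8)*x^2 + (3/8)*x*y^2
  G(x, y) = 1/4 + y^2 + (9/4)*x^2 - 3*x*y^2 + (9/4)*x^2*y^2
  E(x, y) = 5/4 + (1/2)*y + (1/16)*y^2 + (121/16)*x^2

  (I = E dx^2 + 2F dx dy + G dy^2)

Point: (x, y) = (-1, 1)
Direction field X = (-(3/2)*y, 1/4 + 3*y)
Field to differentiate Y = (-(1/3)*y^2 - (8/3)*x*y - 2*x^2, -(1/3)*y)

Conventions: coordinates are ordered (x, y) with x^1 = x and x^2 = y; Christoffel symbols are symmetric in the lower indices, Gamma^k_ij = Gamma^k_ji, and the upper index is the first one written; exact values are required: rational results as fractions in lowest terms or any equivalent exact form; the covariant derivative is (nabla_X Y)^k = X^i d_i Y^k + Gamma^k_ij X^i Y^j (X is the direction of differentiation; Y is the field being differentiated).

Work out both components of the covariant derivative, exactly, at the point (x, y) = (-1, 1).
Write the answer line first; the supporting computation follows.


Answer: (nabla_X Y)^x = -3715/22632, (nabla_X Y)^y = -41689/5658

E = 75/8, F = -29/4, G = 35/4 at the point
E_x = -121/8, E_y = 5/8, F_x = 81/8, F_y = -15/4, G_x = -12, G_y = 25/2
EG - F^2 = 943/32;  g^inv = (32/943) * [[35/4, 29/4], [29/4, 75/8]]
first-kind symbols [ij,l] = (1/2)(d_i g_jl + d_j g_il - d_l g_ij): [xx,x] = E_x/2 = -121/16, [xx,y] = F_x - E_y/2 = 157/16, [xy,x] = E_y/2 = 5/16, [xy,y] = G_x/2 = -6, [yy,x] = F_y - G_x/2 = 9/4, [yy,y] = G_y/2 = 25/4
Gamma^x_ij = (G*[ij,x] - F*[ij,y])/(EG - F^2), Gamma^y_ij = (E*[ij,y] - F*[ij,x])/(EG - F^2)
Gamma_xxx = 159/943, Gamma_xxy = -2609/1886, Gamma_xyy = 2080/943, Gamma_yxx = 4757/3772, Gamma_yxy = -3455/1886, Gamma_yyy = 2397/943
X = (-3/2, 13/4), Y = (1/3, -1/3) at the point


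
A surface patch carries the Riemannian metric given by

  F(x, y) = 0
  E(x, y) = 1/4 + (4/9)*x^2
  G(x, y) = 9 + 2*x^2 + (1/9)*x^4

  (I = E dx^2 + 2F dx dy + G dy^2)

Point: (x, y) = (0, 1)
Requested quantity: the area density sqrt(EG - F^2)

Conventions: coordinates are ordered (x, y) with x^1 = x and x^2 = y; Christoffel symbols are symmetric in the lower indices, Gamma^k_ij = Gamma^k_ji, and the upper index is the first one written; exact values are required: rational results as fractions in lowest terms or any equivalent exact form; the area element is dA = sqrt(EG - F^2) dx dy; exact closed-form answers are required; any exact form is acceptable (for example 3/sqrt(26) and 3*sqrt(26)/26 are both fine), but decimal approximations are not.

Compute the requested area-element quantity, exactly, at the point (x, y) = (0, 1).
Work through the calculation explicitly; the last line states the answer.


E = 1/4, F = 0, G = 9; EG - F^2 = 9/4

Answer: sqrt(EG - F^2) = 3/2


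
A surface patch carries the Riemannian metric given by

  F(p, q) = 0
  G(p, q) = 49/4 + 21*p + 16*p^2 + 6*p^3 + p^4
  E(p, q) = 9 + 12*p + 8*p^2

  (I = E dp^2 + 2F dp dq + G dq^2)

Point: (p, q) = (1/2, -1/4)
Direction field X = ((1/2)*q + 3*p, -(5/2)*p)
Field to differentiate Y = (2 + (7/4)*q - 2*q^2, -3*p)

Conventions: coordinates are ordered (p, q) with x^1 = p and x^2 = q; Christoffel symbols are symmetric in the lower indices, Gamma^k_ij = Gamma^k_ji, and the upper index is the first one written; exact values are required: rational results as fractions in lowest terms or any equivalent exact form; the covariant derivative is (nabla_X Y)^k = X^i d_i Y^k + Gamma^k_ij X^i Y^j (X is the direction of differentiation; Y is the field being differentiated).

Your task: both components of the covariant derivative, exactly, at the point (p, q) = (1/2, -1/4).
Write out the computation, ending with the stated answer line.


E = 17, F = 0, G = 441/16 at the point
E_p = 20, E_q = 0, F_p = 0, F_q = 0, G_p = 42, G_q = 0
EG - F^2 = 7497/16;  g^inv = (16/7497) * [[441/16, 0], [0, 17]]
first-kind symbols [ij,l] = (1/2)(d_i g_jl + d_j g_il - d_l g_ij): [pp,p] = E_p/2 = 10, [pp,q] = F_p - E_q/2 = 0, [pq,p] = E_q/2 = 0, [pq,q] = G_p/2 = 21, [qq,p] = F_q - G_p/2 = -21, [qq,q] = G_q/2 = 0
Gamma^p_ij = (G*[ij,p] - F*[ij,q])/(EG - F^2), Gamma^q_ij = (E*[ij,q] - F*[ij,p])/(EG - F^2)
Gamma_ppp = 10/17, Gamma_ppq = 0, Gamma_pqq = -21/17, Gamma_qpp = 0, Gamma_qpq = 16/21, Gamma_qqq = 0
X = (11/8, -5/4), Y = (23/16, -3/2) at the point

Answer: (nabla_X Y)^p = -4995/1088, (nabla_X Y)^q = -1187/168


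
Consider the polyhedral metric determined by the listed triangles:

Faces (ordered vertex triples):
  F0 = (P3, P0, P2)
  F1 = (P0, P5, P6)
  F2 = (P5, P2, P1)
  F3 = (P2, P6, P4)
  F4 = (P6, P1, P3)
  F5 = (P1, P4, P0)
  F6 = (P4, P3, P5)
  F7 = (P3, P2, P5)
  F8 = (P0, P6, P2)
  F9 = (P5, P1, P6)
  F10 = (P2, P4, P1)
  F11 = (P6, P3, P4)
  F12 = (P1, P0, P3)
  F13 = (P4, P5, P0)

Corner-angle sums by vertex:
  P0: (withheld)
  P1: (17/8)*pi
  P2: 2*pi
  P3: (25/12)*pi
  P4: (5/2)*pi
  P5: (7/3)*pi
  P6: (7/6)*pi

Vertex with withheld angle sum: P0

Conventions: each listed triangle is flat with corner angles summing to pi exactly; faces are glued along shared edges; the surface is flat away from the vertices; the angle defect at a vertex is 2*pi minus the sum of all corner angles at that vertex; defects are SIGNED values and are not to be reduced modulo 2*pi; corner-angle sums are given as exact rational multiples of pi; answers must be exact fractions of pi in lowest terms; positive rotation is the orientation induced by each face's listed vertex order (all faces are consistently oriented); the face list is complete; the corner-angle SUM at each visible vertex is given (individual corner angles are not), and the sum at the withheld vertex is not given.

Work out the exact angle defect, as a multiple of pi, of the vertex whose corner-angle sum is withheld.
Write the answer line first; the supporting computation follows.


Answer: defect(P0) = (5/24)*pi

V = 7, E = 21, F = 14; chi = V - E + F = 0
Gauss-Bonnet: total defect = 2*pi*chi = 0; visible defects sum to (-5/24)*pi


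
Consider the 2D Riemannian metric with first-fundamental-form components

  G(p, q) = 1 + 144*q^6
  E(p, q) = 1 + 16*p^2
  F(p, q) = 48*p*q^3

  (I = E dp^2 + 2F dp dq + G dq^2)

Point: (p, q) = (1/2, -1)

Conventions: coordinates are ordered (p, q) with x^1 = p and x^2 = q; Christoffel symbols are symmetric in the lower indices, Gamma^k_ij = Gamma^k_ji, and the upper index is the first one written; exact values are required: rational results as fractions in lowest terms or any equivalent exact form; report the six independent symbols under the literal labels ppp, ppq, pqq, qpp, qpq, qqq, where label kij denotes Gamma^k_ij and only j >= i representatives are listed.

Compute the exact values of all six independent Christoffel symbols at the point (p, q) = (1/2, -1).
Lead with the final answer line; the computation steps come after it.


Answer: Gamma_ppp = 8/149, Gamma_ppq = 0, Gamma_pqq = 72/149, Gamma_qpp = -48/149, Gamma_qpq = 0, Gamma_qqq = -432/149

E = 5, F = -24, G = 145 at the point
E_p = 16, E_q = 0, F_p = -48, F_q = 72, G_p = 0, G_q = -864
EG - F^2 = 149;  g^inv = (1/149) * [[145, 24], [24, 5]]
first-kind symbols [ij,l] = (1/2)(d_i g_jl + d_j g_il - d_l g_ij): [pp,p] = E_p/2 = 8, [pp,q] = F_p - E_q/2 = -48, [pq,p] = E_q/2 = 0, [pq,q] = G_p/2 = 0, [qq,p] = F_q - G_p/2 = 72, [qq,q] = G_q/2 = -432
Gamma^p_ij = (G*[ij,p] - F*[ij,q])/(EG - F^2), Gamma^q_ij = (E*[ij,q] - F*[ij,p])/(EG - F^2)


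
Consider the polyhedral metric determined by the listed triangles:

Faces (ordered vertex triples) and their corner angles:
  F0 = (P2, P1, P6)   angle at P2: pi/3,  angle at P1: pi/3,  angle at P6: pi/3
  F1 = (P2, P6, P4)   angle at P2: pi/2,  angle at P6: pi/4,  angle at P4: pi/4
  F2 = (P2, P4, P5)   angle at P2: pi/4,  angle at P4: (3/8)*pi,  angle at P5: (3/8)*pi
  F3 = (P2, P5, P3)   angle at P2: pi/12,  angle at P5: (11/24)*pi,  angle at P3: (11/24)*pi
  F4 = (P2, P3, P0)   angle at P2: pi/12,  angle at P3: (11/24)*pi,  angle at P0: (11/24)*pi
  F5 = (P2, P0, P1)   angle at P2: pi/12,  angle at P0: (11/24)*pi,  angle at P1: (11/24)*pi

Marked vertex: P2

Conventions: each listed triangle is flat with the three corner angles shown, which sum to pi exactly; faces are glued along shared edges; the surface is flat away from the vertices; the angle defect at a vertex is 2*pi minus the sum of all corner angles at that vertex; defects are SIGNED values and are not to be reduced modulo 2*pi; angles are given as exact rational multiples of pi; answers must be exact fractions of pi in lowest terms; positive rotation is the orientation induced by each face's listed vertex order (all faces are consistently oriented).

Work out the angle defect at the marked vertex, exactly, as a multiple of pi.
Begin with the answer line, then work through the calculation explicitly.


Answer: defect(P2) = (2/3)*pi

Sum of corner angles at P2: (4/3)*pi
defect = 2*pi - (4/3)*pi


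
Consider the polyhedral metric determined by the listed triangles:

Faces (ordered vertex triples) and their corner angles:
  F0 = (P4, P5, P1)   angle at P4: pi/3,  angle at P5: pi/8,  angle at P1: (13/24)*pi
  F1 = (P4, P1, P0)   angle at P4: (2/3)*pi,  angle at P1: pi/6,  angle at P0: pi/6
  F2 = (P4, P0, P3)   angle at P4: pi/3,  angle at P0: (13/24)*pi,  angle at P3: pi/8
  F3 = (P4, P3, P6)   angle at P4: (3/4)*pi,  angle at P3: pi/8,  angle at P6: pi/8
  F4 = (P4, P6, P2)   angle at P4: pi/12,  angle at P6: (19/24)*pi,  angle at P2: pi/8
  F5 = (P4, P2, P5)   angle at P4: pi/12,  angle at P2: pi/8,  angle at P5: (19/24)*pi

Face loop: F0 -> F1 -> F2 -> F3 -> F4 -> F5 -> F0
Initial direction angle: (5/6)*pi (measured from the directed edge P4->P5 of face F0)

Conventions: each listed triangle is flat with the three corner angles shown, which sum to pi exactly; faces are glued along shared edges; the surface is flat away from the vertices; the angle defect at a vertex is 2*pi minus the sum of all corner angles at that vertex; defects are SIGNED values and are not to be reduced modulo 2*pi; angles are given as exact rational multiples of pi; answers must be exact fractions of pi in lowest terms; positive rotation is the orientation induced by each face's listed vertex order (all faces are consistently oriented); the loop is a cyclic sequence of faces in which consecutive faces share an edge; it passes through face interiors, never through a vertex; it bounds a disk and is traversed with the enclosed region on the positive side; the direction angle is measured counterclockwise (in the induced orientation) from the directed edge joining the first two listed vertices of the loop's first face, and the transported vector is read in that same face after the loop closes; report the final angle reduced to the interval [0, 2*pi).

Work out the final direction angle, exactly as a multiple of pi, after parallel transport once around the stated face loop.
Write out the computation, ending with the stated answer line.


enclosed vertex P4: corner angles sum to (9/4)*pi, defect = 2*pi - (9/4)*pi = -pi/4
holonomy = initial angle + sum of enclosed defects (mod 2*pi), positive in the induced orientation
final angle = (5/6)*pi - pi/4 = (7/12)*pi (mod 2*pi)

Answer: final direction angle = (7/12)*pi


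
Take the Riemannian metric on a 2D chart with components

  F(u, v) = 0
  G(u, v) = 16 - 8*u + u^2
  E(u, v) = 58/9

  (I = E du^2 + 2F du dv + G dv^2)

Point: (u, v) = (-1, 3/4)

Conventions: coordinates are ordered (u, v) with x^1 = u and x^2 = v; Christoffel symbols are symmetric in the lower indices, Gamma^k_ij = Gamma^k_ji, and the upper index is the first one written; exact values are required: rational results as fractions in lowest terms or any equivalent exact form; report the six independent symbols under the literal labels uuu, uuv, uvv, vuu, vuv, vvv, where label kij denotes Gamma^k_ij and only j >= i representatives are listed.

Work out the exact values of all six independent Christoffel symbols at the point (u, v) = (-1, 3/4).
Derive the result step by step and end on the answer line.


E = 58/9, F = 0, G = 25 at the point
E_u = 0, E_v = 0, F_u = 0, F_v = 0, G_u = -10, G_v = 0
EG - F^2 = 1450/9;  g^inv = (9/1450) * [[25, 0], [0, 58/9]]
first-kind symbols [ij,l] = (1/2)(d_i g_jl + d_j g_il - d_l g_ij): [uu,u] = E_u/2 = 0, [uu,v] = F_u - E_v/2 = 0, [uv,u] = E_v/2 = 0, [uv,v] = G_u/2 = -5, [vv,u] = F_v - G_u/2 = 5, [vv,v] = G_v/2 = 0
Gamma^u_ij = (G*[ij,u] - F*[ij,v])/(EG - F^2), Gamma^v_ij = (E*[ij,v] - F*[ij,u])/(EG - F^2)

Answer: Gamma_uuu = 0, Gamma_uuv = 0, Gamma_uvv = 45/58, Gamma_vuu = 0, Gamma_vuv = -1/5, Gamma_vvv = 0


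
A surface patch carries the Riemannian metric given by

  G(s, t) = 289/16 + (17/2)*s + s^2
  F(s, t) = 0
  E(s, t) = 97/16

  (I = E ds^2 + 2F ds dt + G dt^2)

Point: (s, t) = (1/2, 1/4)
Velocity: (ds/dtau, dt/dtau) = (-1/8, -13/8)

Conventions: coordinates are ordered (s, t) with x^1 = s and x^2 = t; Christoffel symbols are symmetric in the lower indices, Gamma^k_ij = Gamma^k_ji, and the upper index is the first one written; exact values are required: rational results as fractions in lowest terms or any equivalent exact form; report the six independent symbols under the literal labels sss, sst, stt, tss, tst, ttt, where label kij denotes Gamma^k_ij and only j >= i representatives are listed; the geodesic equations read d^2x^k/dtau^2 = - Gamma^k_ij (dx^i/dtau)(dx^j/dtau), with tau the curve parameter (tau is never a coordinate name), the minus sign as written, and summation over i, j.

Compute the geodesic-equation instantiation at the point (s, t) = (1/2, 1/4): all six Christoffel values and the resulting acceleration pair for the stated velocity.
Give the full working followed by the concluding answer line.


E = 97/16, F = 0, G = 361/16 at the point
E_s = 0, E_t = 0, F_s = 0, F_t = 0, G_s = 19/2, G_t = 0
EG - F^2 = 35017/256;  g^inv = (256/35017) * [[361/16, 0], [0, 97/16]]
first-kind symbols [ij,l] = (1/2)(d_i g_jl + d_j g_il - d_l g_ij): [ss,s] = E_s/2 = 0, [ss,t] = F_s - E_t/2 = 0, [st,s] = E_t/2 = 0, [st,t] = G_s/2 = 19/4, [tt,s] = F_t - G_s/2 = -19/4, [tt,t] = G_t/2 = 0
Gamma^s_ij = (G*[ij,s] - F*[ij,t])/(EG - F^2), Gamma^t_ij = (E*[ij,t] - F*[ij,s])/(EG - F^2)
Gamma_sss = 0, Gamma_sst = 0, Gamma_stt = -76/97, Gamma_tss = 0, Gamma_tst = 4/19, Gamma_ttt = 0
d^2s/dtau^2 = -(Gamma_sss*(-1/8)^2 + 2*Gamma_sst*(-1/8)*(-13/8) + Gamma_stt*(-13/8)^2) = 3211/1552
d^2t/dtau^2 = -(Gamma_tss*(-1/8)^2 + 2*Gamma_tst*(-1/8)*(-13/8) + Gamma_ttt*(-13/8)^2) = -13/152

Answer: Gamma_sss = 0, Gamma_sst = 0, Gamma_stt = -76/97, Gamma_tss = 0, Gamma_tst = 4/19, Gamma_ttt = 0; accelerations (d^2s/dtau^2, d^2t/dtau^2) = (3211/1552, -13/152)


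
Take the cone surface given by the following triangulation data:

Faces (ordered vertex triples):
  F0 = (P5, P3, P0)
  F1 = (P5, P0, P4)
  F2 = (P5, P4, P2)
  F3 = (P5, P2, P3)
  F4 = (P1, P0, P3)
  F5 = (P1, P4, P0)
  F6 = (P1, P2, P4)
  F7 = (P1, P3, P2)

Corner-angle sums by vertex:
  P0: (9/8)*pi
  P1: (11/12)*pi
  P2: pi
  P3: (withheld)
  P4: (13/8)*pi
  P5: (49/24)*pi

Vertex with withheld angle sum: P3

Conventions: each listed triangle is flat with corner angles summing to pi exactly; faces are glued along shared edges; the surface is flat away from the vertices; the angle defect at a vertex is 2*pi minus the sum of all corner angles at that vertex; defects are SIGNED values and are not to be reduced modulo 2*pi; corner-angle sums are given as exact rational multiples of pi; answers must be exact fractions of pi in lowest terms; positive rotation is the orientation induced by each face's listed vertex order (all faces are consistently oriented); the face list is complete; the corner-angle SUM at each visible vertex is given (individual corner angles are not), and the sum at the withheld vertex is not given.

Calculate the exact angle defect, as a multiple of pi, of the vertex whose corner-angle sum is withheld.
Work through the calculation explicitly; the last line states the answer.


V = 6, E = 12, F = 8; chi = V - E + F = 2
Gauss-Bonnet: total defect = 2*pi*chi = 4*pi; visible defects sum to (79/24)*pi

Answer: defect(P3) = (17/24)*pi


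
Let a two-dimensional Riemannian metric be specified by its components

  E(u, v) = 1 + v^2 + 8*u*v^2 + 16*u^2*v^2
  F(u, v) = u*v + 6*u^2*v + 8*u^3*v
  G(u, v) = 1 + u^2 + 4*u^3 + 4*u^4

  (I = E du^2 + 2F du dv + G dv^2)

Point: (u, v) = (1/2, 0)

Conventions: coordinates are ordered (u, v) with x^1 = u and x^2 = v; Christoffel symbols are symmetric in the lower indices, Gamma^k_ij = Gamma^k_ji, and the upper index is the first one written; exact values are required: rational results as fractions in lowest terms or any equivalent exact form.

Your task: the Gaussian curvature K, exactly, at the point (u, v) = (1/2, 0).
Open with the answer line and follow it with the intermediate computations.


Answer: K = -9/4

E = 1, F = 0, G = 2, EG - F^2 = 2 at the point
E_u = 0, E_v = 0, F_u = 0, F_v = 3, G_u = 6, G_v = 0
E_vv = 18, F_uv = 13, G_uu = 26
K follows from Brioschi's formula, (det M1 - det M2)/(EG - F^2)^2.
M1 = [[-E_vv/2 + F_uv - G_uu/2, E_u/2, F_u - E_v/2], [F_v - G_u/2, E, F], [G_v/2, F, G]] = [[-9, 0, 0], [0, 1, 0], [0, 0, 2]]; det M1 = -18
M2 = [[0, E_v/2, G_u/2], [E_v/2, E, F], [G_u/2, F, G]] = [[0, 0, 3], [0, 1, 0], [3, 0, 2]]; det M2 = -9
det M1 - det M2 = -9; K = -9 / (2)^2 = -9/4


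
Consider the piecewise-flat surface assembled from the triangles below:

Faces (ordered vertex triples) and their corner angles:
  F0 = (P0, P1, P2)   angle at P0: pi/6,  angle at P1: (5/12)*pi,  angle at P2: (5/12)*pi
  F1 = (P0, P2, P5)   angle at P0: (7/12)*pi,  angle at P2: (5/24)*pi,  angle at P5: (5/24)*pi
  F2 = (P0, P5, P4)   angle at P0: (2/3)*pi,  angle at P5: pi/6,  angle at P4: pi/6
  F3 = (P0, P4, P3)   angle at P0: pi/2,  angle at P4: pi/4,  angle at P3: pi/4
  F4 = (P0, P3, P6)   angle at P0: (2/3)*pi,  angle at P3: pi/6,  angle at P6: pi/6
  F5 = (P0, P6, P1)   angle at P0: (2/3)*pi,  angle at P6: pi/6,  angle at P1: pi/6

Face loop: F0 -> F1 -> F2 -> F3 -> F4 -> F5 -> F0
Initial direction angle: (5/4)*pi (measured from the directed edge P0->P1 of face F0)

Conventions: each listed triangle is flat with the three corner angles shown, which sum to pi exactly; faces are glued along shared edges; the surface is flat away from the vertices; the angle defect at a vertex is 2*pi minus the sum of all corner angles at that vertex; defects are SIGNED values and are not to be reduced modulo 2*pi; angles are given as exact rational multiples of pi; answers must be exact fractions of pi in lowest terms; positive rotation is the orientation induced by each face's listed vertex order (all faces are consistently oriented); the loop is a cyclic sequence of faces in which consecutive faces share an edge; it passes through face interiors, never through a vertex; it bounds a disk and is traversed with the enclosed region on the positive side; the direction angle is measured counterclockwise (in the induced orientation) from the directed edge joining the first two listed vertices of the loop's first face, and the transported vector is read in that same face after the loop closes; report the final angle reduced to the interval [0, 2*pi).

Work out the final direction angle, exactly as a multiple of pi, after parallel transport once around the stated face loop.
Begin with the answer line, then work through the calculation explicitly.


Answer: final direction angle = 0

enclosed vertex P0: corner angles sum to (13/4)*pi, defect = 2*pi - (13/4)*pi = (-5/4)*pi
adding the enclosed defects to the starting angle (mod 2*pi, induced orientation) gives the holonomy
final angle = (5/4)*pi - (5/4)*pi = 0 (mod 2*pi)


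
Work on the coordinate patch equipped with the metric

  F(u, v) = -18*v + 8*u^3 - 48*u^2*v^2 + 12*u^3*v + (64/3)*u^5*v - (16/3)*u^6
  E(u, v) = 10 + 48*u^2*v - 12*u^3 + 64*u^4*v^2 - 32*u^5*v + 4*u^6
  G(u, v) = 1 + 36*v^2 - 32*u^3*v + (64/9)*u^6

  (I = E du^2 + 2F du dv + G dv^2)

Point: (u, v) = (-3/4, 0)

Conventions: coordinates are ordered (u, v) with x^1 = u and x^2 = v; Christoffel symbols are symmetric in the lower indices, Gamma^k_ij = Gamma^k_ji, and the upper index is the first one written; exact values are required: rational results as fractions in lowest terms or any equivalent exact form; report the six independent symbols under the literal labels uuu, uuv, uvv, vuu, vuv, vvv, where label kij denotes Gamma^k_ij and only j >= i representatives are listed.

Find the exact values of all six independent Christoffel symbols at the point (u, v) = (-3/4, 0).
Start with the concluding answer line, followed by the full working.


Answer: Gamma_uuu = -13284/17449, Gamma_uuv = 17712/17449, Gamma_uvv = -23616/17449, Gamma_vuu = 3888/17449, Gamma_vuv = -5184/17449, Gamma_vvv = 6912/17449

E = 16153/1024, F = -1107/256, G = 145/64 at the point
E_u = -3321/128, E_v = 1107/32, F_u = 675/32, F_v = -225/8, G_u = -81/8, G_v = 27/2
EG - F^2 = 17449/1024;  g^inv = (1024/17449) * [[145/64, 1107/256], [1107/256, 16153/1024]]
first-kind symbols [ij,l] = (1/2)(d_i g_jl + d_j g_il - d_l g_ij): [uu,u] = E_u/2 = -3321/256, [uu,v] = F_u - E_v/2 = 243/64, [uv,u] = E_v/2 = 1107/64, [uv,v] = G_u/2 = -81/16, [vv,u] = F_v - G_u/2 = -369/16, [vv,v] = G_v/2 = 27/4
Gamma^u_ij = (G*[ij,u] - F*[ij,v])/(EG - F^2), Gamma^v_ij = (E*[ij,v] - F*[ij,u])/(EG - F^2)


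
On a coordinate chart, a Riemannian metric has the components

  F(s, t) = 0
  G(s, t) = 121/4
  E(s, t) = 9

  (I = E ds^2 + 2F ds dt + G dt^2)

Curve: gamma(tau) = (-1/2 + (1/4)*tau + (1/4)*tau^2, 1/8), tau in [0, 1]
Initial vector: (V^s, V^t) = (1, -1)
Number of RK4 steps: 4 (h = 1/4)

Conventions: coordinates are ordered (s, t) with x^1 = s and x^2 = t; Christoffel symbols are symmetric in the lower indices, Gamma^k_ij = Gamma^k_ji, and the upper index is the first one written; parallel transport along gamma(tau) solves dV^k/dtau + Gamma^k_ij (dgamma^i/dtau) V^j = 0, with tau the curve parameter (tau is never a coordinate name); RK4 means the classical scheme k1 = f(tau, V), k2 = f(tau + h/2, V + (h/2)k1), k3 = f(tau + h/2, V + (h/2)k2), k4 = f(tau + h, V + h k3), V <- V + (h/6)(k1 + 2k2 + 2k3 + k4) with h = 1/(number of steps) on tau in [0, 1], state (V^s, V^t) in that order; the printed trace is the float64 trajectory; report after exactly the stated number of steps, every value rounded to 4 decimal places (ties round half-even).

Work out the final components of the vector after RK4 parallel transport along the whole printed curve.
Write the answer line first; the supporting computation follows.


Answer: V^s = 1.0000, V^t = -1.0000

gamma'(tau) = (1/4 + (1/2)*tau, 0); f(tau, V)^k = -Gamma^k_ij(gamma(tau)) gamma'^i(tau) V^j; h = 1/4; intermediate values shown to 6 dp
curve data and Christoffel symbols at the stage parameters:
  tau = 0.000000: gamma = (-0.500000, 0.125000), gamma' = (0.250000, 0.000000); Gamma_sss = 0.000000, Gamma_sst = 0.000000, Gamma_stt = 0.000000, Gamma_tss = 0.000000, Gamma_tst = 0.000000, Gamma_ttt = 0.000000
  tau = 0.125000: gamma = (-0.464844, 0.125000), gamma' = (0.312500, 0.000000); Gamma_sss = 0.000000, Gamma_sst = 0.000000, Gamma_stt = 0.000000, Gamma_tss = 0.000000, Gamma_tst = 0.000000, Gamma_ttt = 0.000000
  tau = 0.250000: gamma = (-0.421875, 0.125000), gamma' = (0.375000, 0.000000); Gamma_sss = 0.000000, Gamma_sst = 0.000000, Gamma_stt = 0.000000, Gamma_tss = 0.000000, Gamma_tst = 0.000000, Gamma_ttt = 0.000000
  tau = 0.375000: gamma = (-0.371094, 0.125000), gamma' = (0.437500, 0.000000); Gamma_sss = 0.000000, Gamma_sst = 0.000000, Gamma_stt = 0.000000, Gamma_tss = 0.000000, Gamma_tst = 0.000000, Gamma_ttt = 0.000000
  tau = 0.500000: gamma = (-0.312500, 0.125000), gamma' = (0.500000, 0.000000); Gamma_sss = 0.000000, Gamma_sst = 0.000000, Gamma_stt = 0.000000, Gamma_tss = 0.000000, Gamma_tst = 0.000000, Gamma_ttt = 0.000000
  tau = 0.625000: gamma = (-0.246094, 0.125000), gamma' = (0.562500, 0.000000); Gamma_sss = 0.000000, Gamma_sst = 0.000000, Gamma_stt = 0.000000, Gamma_tss = 0.000000, Gamma_tst = 0.000000, Gamma_ttt = 0.000000
  tau = 0.750000: gamma = (-0.171875, 0.125000), gamma' = (0.625000, 0.000000); Gamma_sss = 0.000000, Gamma_sst = 0.000000, Gamma_stt = 0.000000, Gamma_tss = 0.000000, Gamma_tst = 0.000000, Gamma_ttt = 0.000000
  tau = 0.875000: gamma = (-0.089844, 0.125000), gamma' = (0.687500, 0.000000); Gamma_sss = 0.000000, Gamma_sst = 0.000000, Gamma_stt = 0.000000, Gamma_tss = 0.000000, Gamma_tst = 0.000000, Gamma_ttt = 0.000000
  tau = 1.000000: gamma = (0.000000, 0.125000), gamma' = (0.750000, 0.000000); Gamma_sss = 0.000000, Gamma_sst = 0.000000, Gamma_stt = 0.000000, Gamma_tss = 0.000000, Gamma_tst = 0.000000, Gamma_ttt = 0.000000
step 0: V^s = 1.0000, V^t = -1.0000
step 1: k1 = (0.000000, 0.000000), k2 = (0.000000, 0.000000), k3 = (0.000000, 0.000000), k4 = (0.000000, 0.000000); V <- V + (h/6)(k1 + 2k2 + 2k3 + k4): V^s = 1.0000, V^t = -1.0000
step 2: k1 = (0.000000, 0.000000), k2 = (0.000000, 0.000000), k3 = (0.000000, 0.000000), k4 = (0.000000, 0.000000); V <- V + (h/6)(k1 + 2k2 + 2k3 + k4): V^s = 1.0000, V^t = -1.0000
step 3: k1 = (0.000000, 0.000000), k2 = (0.000000, 0.000000), k3 = (0.000000, 0.000000), k4 = (0.000000, 0.000000); V <- V + (h/6)(k1 + 2k2 + 2k3 + k4): V^s = 1.0000, V^t = -1.0000
step 4: k1 = (0.000000, 0.000000), k2 = (0.000000, 0.000000), k3 = (0.000000, 0.000000), k4 = (0.000000, 0.000000); V <- V + (h/6)(k1 + 2k2 + 2k3 + k4): V^s = 1.0000, V^t = -1.0000


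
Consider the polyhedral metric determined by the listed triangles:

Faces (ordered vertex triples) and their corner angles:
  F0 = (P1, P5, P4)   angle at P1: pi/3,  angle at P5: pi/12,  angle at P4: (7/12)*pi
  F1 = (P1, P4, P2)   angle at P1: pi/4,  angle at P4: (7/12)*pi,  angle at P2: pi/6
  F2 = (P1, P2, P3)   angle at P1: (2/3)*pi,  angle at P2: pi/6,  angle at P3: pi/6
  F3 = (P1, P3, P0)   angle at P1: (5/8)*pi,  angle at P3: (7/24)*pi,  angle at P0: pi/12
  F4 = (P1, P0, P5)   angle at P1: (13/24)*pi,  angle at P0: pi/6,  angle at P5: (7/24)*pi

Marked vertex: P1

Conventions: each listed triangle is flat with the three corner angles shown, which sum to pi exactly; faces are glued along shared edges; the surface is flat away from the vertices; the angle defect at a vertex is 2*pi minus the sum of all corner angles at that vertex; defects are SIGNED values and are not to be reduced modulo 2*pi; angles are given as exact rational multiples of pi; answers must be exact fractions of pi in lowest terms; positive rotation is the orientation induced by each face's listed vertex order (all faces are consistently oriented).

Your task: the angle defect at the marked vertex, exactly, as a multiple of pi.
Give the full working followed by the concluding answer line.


Sum of corner angles at P1: (29/12)*pi
defect = 2*pi - (29/12)*pi

Answer: defect(P1) = (-5/12)*pi


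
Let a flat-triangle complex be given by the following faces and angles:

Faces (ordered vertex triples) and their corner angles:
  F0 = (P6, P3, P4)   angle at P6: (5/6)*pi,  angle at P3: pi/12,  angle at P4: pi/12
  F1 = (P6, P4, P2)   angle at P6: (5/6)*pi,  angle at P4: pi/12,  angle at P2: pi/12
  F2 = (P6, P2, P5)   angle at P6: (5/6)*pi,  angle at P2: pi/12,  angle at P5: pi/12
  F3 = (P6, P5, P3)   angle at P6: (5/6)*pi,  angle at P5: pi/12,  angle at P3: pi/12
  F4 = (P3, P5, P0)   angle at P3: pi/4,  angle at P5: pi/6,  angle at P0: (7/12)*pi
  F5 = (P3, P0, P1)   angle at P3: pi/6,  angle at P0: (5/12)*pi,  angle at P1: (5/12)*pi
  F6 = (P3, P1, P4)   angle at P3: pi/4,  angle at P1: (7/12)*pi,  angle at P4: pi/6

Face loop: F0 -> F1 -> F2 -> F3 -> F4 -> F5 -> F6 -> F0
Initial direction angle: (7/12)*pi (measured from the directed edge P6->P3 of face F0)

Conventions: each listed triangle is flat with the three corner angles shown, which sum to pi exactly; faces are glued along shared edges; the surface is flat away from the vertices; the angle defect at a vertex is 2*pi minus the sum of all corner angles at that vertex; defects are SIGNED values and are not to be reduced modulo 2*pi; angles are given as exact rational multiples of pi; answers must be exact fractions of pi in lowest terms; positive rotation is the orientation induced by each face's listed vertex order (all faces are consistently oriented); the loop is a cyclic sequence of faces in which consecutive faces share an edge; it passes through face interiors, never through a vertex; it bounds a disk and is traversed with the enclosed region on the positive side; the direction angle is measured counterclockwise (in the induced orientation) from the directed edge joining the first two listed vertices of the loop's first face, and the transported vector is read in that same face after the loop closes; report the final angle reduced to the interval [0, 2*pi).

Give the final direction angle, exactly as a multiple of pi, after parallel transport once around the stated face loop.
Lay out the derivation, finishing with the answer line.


enclosed vertex P3: corner angles sum to (5/6)*pi, defect = 2*pi - (5/6)*pi = (7/6)*pi
enclosed vertex P6: corner angles sum to (10/3)*pi, defect = 2*pi - (10/3)*pi = (-4/3)*pi
the rotation equals the total enclosed defect, so the final angle is initial + defects (mod 2*pi)
final angle = (7/12)*pi - pi/6 = (5/12)*pi (mod 2*pi)

Answer: final direction angle = (5/12)*pi


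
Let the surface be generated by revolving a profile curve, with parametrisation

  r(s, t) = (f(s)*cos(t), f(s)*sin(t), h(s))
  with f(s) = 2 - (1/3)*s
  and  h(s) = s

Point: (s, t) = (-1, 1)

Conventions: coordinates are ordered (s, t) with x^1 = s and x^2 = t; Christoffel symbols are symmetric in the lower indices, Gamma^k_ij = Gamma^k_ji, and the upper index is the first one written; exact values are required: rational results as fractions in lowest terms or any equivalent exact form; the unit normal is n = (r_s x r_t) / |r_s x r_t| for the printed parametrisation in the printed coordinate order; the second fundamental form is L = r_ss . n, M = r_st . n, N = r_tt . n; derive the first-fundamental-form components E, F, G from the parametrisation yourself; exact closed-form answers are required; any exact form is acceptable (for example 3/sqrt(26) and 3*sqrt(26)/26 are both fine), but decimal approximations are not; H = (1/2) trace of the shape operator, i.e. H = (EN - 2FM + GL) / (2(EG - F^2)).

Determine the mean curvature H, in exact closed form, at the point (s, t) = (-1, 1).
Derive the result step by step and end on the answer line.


f = 7/3, f' = -1/3, f'' = 0, h' = 1, h'' = 0
E = 10/9, F = 0, G = 49/9; answer radicand W^2 = 10/9
unnormalised second-form numerators: l = 0, m = 0, n = 7/3; L = l/sqrt(10/9), and similarly M = m/sqrt(W^2), N = n/sqrt(W^2)
H = (E*n - 2*F*m + G*l) / (2*(EG - F^2)*sqrt(W^2)); E*n - 2*F*m + G*l = 70/27, EG - F^2 = 490/81, so H = (3/14)/sqrt(10/9)

Answer: H = 9*sqrt(10)/140


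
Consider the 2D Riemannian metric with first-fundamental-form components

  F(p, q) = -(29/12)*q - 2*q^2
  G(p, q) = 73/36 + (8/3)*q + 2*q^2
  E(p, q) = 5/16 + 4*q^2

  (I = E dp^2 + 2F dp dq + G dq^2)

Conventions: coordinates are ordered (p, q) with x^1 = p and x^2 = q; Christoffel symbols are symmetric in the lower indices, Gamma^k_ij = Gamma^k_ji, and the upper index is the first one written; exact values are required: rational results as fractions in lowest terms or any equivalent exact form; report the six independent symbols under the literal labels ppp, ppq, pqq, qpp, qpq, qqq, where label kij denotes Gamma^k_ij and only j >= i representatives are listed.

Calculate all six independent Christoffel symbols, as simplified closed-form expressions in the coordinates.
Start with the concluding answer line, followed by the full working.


Answer: Gamma_ppp = (-4608*q^3 - 5568*q^2)/(2304*q^4 + 576*q^3 + 1668*q^2 + 480*q + 365), Gamma_ppq = (4608*q^3 + 6144*q^2 + 4672*q)/(2304*q^4 + 576*q^3 + 1668*q^2 + 480*q + 365), Gamma_pqq = (-6912*q^3 - 13824*q^2 - 19584*q - 8468)/(6912*q^4 + 1728*q^3 + 5004*q^2 + 1440*q + 1095), Gamma_qpp = (-9216*q^3 - 720*q)/(2304*q^4 + 576*q^3 + 1668*q^2 + 480*q + 365), Gamma_qpq = (4608*q^3 + 5568*q^2)/(2304*q^4 + 576*q^3 + 1668*q^2 + 480*q + 365), Gamma_qqq = (-5280*q^2 - 3004*q + 240)/(2304*q^4 + 576*q^3 + 1668*q^2 + 480*q + 365)

E = 5/16 + 4*q^2; F = -(29/12)*q - 2*q^2; G = 73/36 + (8/3)*q + 2*q^2
Gamma^k_ij = (1/2) g^{kl} (d_i g_jl + d_j g_il - d_l g_ij), with g^inv = (1/(EG-F^2)) [[G, -F], [-F, E]]
first partials: E_p = 0, E_q = 8*q, F_p = 0, F_q = -29/12 - 4*q, G_p = 0, G_q = 8/3 + 4*q
D = EG - F^2 = 365/576 + (5/6)*q + (139/48)*q^2 + q^3 + 4*q^4
expanded: Gamma^p_pp = (G E_p - 2F F_p + F E_q)/(2D), Gamma^p_pq = (G E_q - F G_p)/(2D), Gamma^p_qq = (2G F_q - G G_p - F G_q)/(2D), Gamma^q_pp = (2E F_p - E E_q - F E_p)/(2D), Gamma^q_pq = (E G_p - F E_q)/(2D), Gamma^q_qq = (E G_q - 2F F_q + F G_p)/(2D); substitute and cancel common factors


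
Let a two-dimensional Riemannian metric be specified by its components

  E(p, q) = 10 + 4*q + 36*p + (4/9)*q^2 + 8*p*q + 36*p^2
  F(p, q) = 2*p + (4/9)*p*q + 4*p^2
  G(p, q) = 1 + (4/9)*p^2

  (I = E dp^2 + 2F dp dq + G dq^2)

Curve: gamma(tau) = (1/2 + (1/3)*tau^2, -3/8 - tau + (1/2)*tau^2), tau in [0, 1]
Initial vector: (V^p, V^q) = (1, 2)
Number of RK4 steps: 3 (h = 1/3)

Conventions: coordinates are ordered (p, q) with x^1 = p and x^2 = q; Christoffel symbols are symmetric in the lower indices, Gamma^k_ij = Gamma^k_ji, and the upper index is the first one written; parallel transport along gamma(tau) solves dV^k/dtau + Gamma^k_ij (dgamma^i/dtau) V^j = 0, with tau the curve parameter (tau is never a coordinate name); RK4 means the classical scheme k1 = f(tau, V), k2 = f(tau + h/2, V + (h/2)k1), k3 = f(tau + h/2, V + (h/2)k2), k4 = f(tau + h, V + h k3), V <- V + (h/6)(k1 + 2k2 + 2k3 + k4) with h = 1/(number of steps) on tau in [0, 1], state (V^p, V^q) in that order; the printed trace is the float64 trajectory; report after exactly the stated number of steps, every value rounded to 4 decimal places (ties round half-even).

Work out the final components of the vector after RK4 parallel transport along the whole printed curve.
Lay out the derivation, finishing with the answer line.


gamma'(tau) = ((2/3)*tau, -1 + tau); f(tau, V)^k = -Gamma^k_ij(gamma(tau)) gamma'^i(tau) V^j; h = 1/3; intermediate values shown to 6 dp
curve data and Christoffel symbols at the stage parameters:
  tau = 0.000000: gamma = (0.500000, -0.375000), gamma' = (0.000000, -1.000000); Gamma_ppp = 1.009551, Gamma_ppq = 0.112172, Gamma_pqq = 0.000000, Gamma_qpp = 0.058525, Gamma_qpq = 0.006503, Gamma_qqq = 0.000000
  tau = 0.166667: gamma = (0.509259, -0.527778), gamma' = (0.111111, -0.833333); Gamma_ppp = 1.017081, Gamma_ppq = 0.113009, Gamma_pqq = 0.000000, Gamma_qpp = 0.060541, Gamma_qpq = 0.006727, Gamma_qqq = 0.000000
  tau = 0.333333: gamma = (0.537037, -0.652778), gamma' = (0.222222, -0.666667); Gamma_ppp = 1.003011, Gamma_ppq = 0.111446, Gamma_pqq = 0.000000, Gamma_qpp = 0.062053, Gamma_qpq = 0.006895, Gamma_qqq = 0.000000
  tau = 0.500000: gamma = (0.583333, -0.750000), gamma' = (0.333333, -0.500000); Gamma_ppp = 0.969012, Gamma_ppq = 0.107668, Gamma_pqq = 0.000000, Gamma_qpp = 0.062806, Gamma_qpq = 0.006978, Gamma_qqq = 0.000000
  tau = 0.666667: gamma = (0.648148, -0.819444), gamma' = (0.444444, -0.333333); Gamma_ppp = 0.918879, Gamma_ppq = 0.102098, Gamma_pqq = 0.000000, Gamma_qpp = 0.062600, Gamma_qpq = 0.006956, Gamma_qqq = 0.000000
  tau = 0.833333: gamma = (0.731481, -0.861111), gamma' = (0.555556, -0.166667); Gamma_ppp = 0.857578, Gamma_ppq = 0.095286, Gamma_pqq = 0.000000, Gamma_qpp = 0.061367, Gamma_qpq = 0.006819, Gamma_qqq = 0.000000
  tau = 1.000000: gamma = (0.833333, -0.875000), gamma' = (0.666667, 0.000000); Gamma_ppp = 0.790190, Gamma_ppq = 0.087799, Gamma_pqq = 0.000000, Gamma_qpp = 0.059190, Gamma_qpq = 0.006577, Gamma_qqq = 0.000000
step 0: V^p = 1.0000, V^q = 2.0000
step 1: k1 = (0.112172, 0.006503), k2 = (-0.044314, -0.002638), k3 = (-0.043803, -0.002607), k4 = (-0.195935, -0.012122); V <- V + (h/6)(k1 + 2k2 + 2k3 + k4): V^p = 0.9856, V^q = 1.9991
step 2: k1 = (-0.195957, -0.012123), k2 = (-0.328165, -0.021270), k3 = (-0.322179, -0.020882), k4 = (-0.419144, -0.028555); V <- V + (h/6)(k1 + 2k2 + 2k3 + k4): V^p = 0.8791, V^q = 1.9922
step 3: k1 = (-0.419505, -0.028579), k2 = (-0.477887, -0.034197), k3 = (-0.473356, -0.033872), k4 = (-0.495941, -0.037149); V <- V + (h/6)(k1 + 2k2 + 2k3 + k4): V^p = 0.7226, V^q = 1.9809

Answer: V^p = 0.7226, V^q = 1.9809
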